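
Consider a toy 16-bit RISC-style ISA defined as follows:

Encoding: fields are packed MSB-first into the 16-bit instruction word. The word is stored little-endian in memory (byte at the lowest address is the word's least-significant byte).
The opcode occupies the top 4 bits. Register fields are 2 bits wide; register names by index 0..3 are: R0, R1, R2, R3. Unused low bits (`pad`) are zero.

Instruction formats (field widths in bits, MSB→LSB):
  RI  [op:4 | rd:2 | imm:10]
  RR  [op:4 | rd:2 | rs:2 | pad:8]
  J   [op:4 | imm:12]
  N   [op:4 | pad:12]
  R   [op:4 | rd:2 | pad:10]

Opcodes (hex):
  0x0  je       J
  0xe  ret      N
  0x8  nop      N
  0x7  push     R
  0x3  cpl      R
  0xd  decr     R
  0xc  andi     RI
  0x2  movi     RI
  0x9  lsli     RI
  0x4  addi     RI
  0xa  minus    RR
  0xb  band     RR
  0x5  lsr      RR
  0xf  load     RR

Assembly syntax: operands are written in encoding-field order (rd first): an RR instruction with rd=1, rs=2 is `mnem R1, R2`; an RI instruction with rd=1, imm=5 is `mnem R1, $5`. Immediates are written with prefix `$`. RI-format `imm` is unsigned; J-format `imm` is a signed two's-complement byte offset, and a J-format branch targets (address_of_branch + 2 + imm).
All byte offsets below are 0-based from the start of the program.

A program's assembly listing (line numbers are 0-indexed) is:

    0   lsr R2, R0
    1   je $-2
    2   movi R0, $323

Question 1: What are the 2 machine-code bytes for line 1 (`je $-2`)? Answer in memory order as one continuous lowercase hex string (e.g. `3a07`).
1. je fields op=0x0:4|imm=-2:12 → word 0ffeh → fe 0f

fe0f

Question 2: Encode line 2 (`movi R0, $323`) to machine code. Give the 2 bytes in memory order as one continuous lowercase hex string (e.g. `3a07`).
4321

2. movi fields op=0x2:4|rd=0:2|imm=323:10 → word 2143h → 43 21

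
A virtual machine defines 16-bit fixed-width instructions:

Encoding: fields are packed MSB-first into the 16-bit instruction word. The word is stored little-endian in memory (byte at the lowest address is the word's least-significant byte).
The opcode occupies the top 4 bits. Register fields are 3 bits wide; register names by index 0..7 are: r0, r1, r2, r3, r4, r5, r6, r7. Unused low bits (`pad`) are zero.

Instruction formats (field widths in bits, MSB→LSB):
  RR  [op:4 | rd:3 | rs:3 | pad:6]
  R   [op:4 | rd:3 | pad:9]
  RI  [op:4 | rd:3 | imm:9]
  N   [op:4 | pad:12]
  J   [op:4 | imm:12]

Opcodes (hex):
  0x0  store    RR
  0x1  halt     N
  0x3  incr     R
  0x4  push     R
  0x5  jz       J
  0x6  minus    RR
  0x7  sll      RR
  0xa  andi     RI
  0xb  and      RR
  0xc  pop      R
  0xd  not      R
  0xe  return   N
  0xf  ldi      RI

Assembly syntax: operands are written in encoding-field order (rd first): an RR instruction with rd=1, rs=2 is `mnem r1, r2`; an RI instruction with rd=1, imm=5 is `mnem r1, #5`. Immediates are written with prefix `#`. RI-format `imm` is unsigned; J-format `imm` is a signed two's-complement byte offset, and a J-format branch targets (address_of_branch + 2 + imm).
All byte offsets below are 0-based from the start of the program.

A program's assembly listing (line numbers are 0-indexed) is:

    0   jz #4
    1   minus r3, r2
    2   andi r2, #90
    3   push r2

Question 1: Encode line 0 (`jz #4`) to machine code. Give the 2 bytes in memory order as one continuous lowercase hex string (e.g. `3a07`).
0450

L0: jz op=0x5:4|imm=4:12 ⇒ 0x5004 ⇒ little 04 50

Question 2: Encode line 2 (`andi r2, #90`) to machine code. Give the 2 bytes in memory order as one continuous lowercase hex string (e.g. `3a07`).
line 2 (andi): pack op=0xa:4|rd=2:3|imm=90:9 = 0xa45a; little→ 5a a4

5aa4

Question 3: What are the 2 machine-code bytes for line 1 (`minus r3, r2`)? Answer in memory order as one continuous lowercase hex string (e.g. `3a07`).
8066

L1: minus op=0x6:4|rd=3:3|rs=2:3|pad=0:6 ⇒ 0x6680 ⇒ little 80 66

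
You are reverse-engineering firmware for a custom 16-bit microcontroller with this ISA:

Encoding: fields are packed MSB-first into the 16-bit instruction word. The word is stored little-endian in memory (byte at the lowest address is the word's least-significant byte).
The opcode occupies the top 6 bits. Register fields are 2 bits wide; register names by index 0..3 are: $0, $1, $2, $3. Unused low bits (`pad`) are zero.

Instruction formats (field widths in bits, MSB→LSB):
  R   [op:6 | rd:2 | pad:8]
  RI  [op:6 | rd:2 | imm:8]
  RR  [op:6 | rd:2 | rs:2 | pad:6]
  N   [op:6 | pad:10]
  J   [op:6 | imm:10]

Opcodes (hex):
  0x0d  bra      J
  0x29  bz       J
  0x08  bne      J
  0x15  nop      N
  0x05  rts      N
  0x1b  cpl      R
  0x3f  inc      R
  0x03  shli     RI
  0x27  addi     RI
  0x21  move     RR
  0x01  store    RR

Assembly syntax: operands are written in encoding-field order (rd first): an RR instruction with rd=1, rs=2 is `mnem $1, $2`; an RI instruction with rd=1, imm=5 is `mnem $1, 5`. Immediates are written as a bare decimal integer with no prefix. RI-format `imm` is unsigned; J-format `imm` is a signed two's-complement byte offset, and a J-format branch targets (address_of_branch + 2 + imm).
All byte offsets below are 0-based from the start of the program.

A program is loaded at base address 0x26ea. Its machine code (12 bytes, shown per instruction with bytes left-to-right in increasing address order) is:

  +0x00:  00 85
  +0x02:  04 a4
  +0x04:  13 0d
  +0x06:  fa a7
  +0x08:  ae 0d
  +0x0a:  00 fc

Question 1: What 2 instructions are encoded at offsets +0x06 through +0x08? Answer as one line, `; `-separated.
@+06  little-endian(fa a7) = 0xa7fa
  top 6b → 0x29 → bz [J]
  imm@[9:0]=0x3fa (s10→-6) ⇒ -6
@+08  little-endian(ae 0d) = 0x0dae
  top 6b → 0x3 → shli [RI]
  rd@[9:8]=0x1 ⇒ $1
  imm@[7:0]=0xae ⇒ 174

bz -6; shli $1, 174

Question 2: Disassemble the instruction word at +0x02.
+0x02: 04 a4 ⇒ word 0xa404 (little)
  opcode bits[15:10]=0x29: bz/J
  [9:0] imm=4 = 4

bz 4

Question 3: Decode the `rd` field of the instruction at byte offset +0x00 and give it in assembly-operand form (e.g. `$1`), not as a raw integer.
$1

@+00  little-endian(00 85) = 0x8500
  opcode bits[15:10]=0x21: move/RR
  rd: (w>>8)&0x3=0x1 → $1
  rs: (w>>6)&0x3=0x0 → $0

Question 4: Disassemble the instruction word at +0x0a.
inc $0

+0x0a: 00 fc ⇒ word 0xfc00 (little)
  op=0xfc00>>10=0x3f ⇒ inc (R)
  rd: (w>>8)&0x3=0x0 → $0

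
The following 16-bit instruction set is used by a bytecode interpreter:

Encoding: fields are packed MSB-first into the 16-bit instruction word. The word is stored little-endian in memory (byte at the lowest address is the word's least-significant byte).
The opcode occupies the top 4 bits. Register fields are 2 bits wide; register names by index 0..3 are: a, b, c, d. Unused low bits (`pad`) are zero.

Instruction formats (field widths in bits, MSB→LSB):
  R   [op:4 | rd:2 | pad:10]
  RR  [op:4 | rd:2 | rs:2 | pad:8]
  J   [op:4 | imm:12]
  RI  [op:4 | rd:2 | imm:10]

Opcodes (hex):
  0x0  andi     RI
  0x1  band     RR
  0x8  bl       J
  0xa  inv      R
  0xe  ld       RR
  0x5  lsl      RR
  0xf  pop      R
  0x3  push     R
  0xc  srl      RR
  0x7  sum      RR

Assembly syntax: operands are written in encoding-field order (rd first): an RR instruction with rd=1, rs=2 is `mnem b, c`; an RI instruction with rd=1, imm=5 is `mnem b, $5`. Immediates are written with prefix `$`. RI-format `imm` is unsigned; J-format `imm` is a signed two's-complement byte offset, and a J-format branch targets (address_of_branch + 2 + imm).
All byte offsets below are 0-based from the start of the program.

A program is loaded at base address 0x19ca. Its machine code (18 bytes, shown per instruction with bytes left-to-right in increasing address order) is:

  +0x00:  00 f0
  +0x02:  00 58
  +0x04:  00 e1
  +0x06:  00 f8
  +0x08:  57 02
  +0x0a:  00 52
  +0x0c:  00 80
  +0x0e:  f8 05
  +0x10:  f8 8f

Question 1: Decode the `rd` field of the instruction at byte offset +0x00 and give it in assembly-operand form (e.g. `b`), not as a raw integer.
a

@+00  little-endian(00 f0) = 0xf000
  op=0xf000>>12=0xf ⇒ pop (R)
  [11:10] rd=0 = a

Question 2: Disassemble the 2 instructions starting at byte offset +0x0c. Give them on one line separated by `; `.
bl $0; andi b, $504

@+0c  little-endian(00 80) = 0x8000
  op=0x8000>>12=0x8 ⇒ bl (J)
  [11:0] imm=0 = $0
@+0e  little-endian(f8 05) = 0x05f8
  op=0x05f8>>12=0x0 ⇒ andi (RI)
  [11:10] rd=1 = b
  [9:0] imm=504 = $504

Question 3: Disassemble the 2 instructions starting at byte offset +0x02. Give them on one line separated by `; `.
lsl c, a; ld a, b

+0x02: 00 58 ⇒ word 0x5800 (little)
  op=0x5800>>12=0x5 ⇒ lsl (RR)
  [11:10] rd=2 = c
  [9:8] rs=0 = a
+0x04: 00 e1 ⇒ word 0xe100 (little)
  op=0xe100>>12=0xe ⇒ ld (RR)
  [11:10] rd=0 = a
  [9:8] rs=1 = b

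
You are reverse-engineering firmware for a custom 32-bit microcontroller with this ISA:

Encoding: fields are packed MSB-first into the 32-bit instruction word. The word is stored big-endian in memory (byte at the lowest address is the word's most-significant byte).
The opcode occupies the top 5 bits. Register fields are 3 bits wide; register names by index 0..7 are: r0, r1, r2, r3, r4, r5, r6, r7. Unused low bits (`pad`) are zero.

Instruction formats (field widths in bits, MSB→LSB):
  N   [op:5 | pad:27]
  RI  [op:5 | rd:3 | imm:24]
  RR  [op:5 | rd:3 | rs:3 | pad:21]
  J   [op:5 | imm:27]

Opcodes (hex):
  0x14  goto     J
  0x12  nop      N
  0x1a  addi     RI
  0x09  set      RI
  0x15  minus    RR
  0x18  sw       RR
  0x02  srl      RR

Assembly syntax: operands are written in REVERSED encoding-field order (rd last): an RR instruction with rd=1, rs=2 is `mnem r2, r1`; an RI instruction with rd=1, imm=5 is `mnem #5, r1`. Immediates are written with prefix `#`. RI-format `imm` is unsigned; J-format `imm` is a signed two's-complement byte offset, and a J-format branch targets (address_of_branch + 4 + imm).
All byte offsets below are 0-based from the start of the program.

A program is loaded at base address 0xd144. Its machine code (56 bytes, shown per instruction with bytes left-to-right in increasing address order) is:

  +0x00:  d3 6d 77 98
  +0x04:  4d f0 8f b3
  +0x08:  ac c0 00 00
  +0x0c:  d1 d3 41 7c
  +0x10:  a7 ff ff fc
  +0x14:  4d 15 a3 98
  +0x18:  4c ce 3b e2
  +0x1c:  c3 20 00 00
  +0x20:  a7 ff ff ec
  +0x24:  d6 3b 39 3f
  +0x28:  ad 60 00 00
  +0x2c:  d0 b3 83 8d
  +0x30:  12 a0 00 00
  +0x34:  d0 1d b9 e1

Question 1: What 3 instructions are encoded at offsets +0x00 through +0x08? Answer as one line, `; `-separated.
off 0x00: read d3 6d 77 98 as big → 0xd36d7798
  top 5b → 0x1a → addi [RI]
  [26:24] rd=3 = r3
  [23:0] imm=7174040 = #7174040
off 0x04: read 4d f0 8f b3 as big → 0x4df08fb3
  top 5b → 0x9 → set [RI]
  [26:24] rd=5 = r5
  [23:0] imm=15765427 = #15765427
off 0x08: read ac c0 00 00 as big → 0xacc00000
  top 5b → 0x15 → minus [RR]
  [26:24] rd=4 = r4
  [23:21] rs=6 = r6

addi #7174040, r3; set #15765427, r5; minus r6, r4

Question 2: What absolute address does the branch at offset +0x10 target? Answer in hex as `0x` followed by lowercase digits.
0xd154

off 0x10: read a7 ff ff fc as big → 0xa7fffffc
  op=0xa7fffffc>>27=0x14 ⇒ goto (J)
  imm: (w>>0)&0x7ffffff=0x7fffffc (s27→-4) → #-4
  target = base 0xd144 + off 0x10 + 4 + imm -4 = 0xd154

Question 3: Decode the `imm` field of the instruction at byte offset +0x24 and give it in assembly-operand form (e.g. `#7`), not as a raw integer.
@+24  big-endian(d6 3b 39 3f) = 0xd63b393f
  top 5b → 0x1a → addi [RI]
  rd@[26:24]=0x6 ⇒ r6
  imm@[23:0]=0x3b393f ⇒ #3881279

#3881279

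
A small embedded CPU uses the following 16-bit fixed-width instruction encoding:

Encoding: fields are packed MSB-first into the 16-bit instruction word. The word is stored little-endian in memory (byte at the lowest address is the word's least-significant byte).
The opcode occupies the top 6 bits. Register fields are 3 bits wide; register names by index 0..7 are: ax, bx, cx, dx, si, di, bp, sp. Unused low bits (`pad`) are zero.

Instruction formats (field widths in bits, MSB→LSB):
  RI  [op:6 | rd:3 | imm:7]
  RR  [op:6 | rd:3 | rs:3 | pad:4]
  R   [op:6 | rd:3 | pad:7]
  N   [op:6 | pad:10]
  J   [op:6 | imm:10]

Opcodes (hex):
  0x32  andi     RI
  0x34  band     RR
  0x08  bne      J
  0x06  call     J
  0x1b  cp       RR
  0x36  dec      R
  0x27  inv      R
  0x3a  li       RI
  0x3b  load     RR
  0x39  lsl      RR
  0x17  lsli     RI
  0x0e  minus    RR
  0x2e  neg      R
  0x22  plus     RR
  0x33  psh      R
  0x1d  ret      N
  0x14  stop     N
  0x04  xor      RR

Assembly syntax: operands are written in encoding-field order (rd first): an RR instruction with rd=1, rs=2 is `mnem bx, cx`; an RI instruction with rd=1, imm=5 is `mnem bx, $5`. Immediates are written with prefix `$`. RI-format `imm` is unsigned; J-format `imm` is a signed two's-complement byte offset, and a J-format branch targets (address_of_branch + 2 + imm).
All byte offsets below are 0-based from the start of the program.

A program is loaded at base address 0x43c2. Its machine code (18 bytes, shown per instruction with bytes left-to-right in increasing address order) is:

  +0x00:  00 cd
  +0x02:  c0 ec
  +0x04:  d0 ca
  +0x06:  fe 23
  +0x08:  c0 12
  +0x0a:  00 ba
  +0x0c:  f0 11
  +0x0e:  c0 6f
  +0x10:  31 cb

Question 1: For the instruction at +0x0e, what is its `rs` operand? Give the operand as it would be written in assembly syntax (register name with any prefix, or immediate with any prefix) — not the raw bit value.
si

[0e] c0 6f → 0x6fc0
  opcode bits[15:10]=0x1b: cp/RR
  rd@[9:7]=0x7 ⇒ sp
  rs@[6:4]=0x4 ⇒ si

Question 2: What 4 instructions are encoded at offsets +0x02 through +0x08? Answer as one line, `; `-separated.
@+02  little-endian(c0 ec) = 0xecc0
  op=0xecc0>>10=0x3b ⇒ load (RR)
  rd: (w>>7)&0x7=0x1 → bx
  rs: (w>>4)&0x7=0x4 → si
@+04  little-endian(d0 ca) = 0xcad0
  op=0xcad0>>10=0x32 ⇒ andi (RI)
  rd: (w>>7)&0x7=0x5 → di
  imm: (w>>0)&0x7f=0x50 → $80
@+06  little-endian(fe 23) = 0x23fe
  op=0x23fe>>10=0x8 ⇒ bne (J)
  imm: (w>>0)&0x3ff=0x3fe (s10→-2) → $-2
@+08  little-endian(c0 12) = 0x12c0
  op=0x12c0>>10=0x4 ⇒ xor (RR)
  rd: (w>>7)&0x7=0x5 → di
  rs: (w>>4)&0x7=0x4 → si

load bx, si; andi di, $80; bne $-2; xor di, si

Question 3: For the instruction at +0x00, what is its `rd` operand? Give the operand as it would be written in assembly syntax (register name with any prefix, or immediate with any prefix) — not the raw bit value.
cx

+0x00: 00 cd ⇒ word 0xcd00 (little)
  opcode bits[15:10]=0x33: psh/R
  rd@[9:7]=0x2 ⇒ cx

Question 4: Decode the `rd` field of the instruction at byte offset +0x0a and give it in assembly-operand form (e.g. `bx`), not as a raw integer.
[0a] 00 ba → 0xba00
  top 6b → 0x2e → neg [R]
  rd@[9:7]=0x4 ⇒ si

si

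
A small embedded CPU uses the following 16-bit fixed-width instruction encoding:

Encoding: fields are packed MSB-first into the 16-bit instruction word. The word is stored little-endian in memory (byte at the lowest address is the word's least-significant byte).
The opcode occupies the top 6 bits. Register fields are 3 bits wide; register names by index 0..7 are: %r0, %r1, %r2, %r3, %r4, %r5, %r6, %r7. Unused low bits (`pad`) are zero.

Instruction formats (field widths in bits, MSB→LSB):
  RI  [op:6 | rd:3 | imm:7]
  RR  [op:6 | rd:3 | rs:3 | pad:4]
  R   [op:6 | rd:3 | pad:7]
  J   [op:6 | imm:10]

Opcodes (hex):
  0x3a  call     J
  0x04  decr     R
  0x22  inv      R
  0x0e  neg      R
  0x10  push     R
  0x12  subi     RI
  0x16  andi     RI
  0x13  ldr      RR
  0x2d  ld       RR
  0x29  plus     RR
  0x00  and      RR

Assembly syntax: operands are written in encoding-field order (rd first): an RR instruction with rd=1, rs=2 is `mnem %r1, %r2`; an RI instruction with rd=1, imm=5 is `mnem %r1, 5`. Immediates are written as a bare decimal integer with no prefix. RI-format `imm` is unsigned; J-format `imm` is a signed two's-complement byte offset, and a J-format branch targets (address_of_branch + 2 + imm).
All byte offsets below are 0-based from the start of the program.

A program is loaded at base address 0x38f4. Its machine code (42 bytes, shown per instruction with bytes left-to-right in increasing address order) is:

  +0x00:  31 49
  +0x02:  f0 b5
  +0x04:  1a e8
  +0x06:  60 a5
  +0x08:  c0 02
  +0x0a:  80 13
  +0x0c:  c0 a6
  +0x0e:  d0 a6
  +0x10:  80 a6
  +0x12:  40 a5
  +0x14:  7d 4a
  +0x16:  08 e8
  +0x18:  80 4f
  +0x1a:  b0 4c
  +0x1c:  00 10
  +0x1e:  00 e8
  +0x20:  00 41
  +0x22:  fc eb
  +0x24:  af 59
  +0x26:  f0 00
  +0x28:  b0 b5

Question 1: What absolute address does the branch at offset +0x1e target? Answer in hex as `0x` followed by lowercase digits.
@+1e  little-endian(00 e8) = 0xe800
  opcode bits[15:10]=0x3a: call/J
  imm@[9:0]=0x0 ⇒ 0
  target = base 0x38f4 + off 0x1e + 2 + imm 0 = 0x3914

0x3914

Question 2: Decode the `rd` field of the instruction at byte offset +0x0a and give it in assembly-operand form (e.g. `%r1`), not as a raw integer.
@+0a  little-endian(80 13) = 0x1380
  opcode bits[15:10]=0x4: decr/R
  [9:7] rd=7 = %r7

%r7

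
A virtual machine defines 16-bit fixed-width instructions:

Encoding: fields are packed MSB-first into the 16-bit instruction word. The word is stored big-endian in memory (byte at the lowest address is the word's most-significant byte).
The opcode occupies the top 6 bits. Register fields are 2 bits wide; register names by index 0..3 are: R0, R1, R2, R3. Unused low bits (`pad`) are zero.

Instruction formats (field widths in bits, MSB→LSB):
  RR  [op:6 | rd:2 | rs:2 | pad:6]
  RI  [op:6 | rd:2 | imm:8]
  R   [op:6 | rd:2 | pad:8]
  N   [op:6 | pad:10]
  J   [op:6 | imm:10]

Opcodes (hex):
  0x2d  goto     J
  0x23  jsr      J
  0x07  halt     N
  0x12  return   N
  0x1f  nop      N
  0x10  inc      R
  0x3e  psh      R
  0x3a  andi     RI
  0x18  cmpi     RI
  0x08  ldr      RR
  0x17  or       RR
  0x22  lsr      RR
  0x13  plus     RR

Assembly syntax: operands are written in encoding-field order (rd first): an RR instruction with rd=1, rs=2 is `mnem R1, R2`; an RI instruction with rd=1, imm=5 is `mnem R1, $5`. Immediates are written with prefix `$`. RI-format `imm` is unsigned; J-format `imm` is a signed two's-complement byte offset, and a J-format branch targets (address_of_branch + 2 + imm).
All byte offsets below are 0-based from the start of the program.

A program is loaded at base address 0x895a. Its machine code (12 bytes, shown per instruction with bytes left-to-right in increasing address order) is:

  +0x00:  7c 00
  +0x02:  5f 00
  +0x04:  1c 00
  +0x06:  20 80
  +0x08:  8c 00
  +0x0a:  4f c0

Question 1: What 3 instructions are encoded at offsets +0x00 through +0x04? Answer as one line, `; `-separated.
nop; or R3, R0; halt

[00] 7c 00 → 0x7c00
  opcode bits[15:10]=0x1f: nop/N
[02] 5f 00 → 0x5f00
  opcode bits[15:10]=0x17: or/RR
  [9:8] rd=3 = R3
  [7:6] rs=0 = R0
[04] 1c 00 → 0x1c00
  opcode bits[15:10]=0x7: halt/N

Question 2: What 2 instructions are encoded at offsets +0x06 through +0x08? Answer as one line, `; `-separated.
off 0x06: read 20 80 as big → 0x2080
  opcode bits[15:10]=0x8: ldr/RR
  rd: (w>>8)&0x3=0x0 → R0
  rs: (w>>6)&0x3=0x2 → R2
off 0x08: read 8c 00 as big → 0x8c00
  opcode bits[15:10]=0x23: jsr/J
  imm: (w>>0)&0x3ff=0x0 → $0

ldr R0, R2; jsr $0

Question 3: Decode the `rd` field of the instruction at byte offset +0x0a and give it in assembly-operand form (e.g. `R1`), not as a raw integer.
@+0a  big-endian(4f c0) = 0x4fc0
  opcode bits[15:10]=0x13: plus/RR
  rd@[9:8]=0x3 ⇒ R3
  rs@[7:6]=0x3 ⇒ R3

R3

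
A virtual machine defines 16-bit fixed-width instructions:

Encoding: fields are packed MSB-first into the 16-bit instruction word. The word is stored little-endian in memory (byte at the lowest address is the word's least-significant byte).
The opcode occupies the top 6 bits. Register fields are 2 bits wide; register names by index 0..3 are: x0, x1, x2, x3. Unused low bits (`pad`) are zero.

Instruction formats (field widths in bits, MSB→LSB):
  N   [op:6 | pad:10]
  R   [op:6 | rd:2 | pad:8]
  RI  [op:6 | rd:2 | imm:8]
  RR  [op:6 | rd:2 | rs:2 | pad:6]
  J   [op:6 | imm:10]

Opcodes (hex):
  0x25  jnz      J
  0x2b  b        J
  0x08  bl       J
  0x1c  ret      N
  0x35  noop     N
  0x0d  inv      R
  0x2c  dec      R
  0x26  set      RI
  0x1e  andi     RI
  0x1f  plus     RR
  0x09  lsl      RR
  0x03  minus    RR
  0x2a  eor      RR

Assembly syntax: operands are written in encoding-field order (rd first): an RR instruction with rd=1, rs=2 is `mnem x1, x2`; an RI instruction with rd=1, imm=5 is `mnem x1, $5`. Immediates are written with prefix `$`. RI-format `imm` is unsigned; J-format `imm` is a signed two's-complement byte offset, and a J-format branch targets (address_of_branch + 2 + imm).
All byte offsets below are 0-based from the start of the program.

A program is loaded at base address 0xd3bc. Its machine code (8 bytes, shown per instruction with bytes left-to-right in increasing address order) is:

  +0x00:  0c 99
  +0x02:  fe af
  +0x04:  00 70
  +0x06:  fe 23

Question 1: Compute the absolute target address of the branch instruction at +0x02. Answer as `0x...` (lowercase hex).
0xd3be

off 0x02: read fe af as little → 0xaffe
  top 6b → 0x2b → b [J]
  imm: (w>>0)&0x3ff=0x3fe (s10→-2) → $-2
  target = base 0xd3bc + off 0x02 + 2 + imm -2 = 0xd3be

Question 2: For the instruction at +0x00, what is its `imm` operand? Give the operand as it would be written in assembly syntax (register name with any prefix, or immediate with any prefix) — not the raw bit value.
$12

@+00  little-endian(0c 99) = 0x990c
  top 6b → 0x26 → set [RI]
  rd: (w>>8)&0x3=0x1 → x1
  imm: (w>>0)&0xff=0xc → $12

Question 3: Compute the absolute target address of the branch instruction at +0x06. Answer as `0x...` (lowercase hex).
off 0x06: read fe 23 as little → 0x23fe
  opcode bits[15:10]=0x8: bl/J
  imm@[9:0]=0x3fe (s10→-2) ⇒ $-2
  target = base 0xd3bc + off 0x06 + 2 + imm -2 = 0xd3c2

0xd3c2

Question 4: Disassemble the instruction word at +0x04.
ret

off 0x04: read 00 70 as little → 0x7000
  opcode bits[15:10]=0x1c: ret/N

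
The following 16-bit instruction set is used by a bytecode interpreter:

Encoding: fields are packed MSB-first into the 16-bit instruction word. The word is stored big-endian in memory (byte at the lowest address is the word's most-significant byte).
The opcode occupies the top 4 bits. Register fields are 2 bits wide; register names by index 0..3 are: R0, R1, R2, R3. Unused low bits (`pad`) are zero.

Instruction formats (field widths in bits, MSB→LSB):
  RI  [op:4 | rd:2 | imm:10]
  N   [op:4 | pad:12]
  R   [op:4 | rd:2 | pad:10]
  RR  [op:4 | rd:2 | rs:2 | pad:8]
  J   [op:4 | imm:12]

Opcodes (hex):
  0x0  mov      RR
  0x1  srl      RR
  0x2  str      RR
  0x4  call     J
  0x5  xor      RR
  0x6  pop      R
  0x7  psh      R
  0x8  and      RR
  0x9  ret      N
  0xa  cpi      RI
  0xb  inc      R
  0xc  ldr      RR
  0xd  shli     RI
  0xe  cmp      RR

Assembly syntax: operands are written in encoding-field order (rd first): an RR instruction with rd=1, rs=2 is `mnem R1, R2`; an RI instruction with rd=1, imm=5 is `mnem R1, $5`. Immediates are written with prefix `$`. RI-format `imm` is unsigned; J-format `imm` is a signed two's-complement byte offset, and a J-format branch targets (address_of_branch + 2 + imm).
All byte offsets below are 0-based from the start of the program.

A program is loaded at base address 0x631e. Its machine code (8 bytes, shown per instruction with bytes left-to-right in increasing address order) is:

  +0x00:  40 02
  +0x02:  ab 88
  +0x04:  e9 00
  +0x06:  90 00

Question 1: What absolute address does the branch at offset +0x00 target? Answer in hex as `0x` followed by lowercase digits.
off 0x00: read 40 02 as big → 0x4002
  opcode bits[15:12]=0x4: call/J
  imm: (w>>0)&0xfff=0x2 → $2
  target = base 0x631e + off 0x00 + 2 + imm 2 = 0x6322

0x6322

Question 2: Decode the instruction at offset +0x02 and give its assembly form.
off 0x02: read ab 88 as big → 0xab88
  opcode bits[15:12]=0xa: cpi/RI
  rd: (w>>10)&0x3=0x2 → R2
  imm: (w>>0)&0x3ff=0x388 → $904

cpi R2, $904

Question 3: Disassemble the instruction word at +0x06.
ret

+0x06: 90 00 ⇒ word 0x9000 (big)
  opcode bits[15:12]=0x9: ret/N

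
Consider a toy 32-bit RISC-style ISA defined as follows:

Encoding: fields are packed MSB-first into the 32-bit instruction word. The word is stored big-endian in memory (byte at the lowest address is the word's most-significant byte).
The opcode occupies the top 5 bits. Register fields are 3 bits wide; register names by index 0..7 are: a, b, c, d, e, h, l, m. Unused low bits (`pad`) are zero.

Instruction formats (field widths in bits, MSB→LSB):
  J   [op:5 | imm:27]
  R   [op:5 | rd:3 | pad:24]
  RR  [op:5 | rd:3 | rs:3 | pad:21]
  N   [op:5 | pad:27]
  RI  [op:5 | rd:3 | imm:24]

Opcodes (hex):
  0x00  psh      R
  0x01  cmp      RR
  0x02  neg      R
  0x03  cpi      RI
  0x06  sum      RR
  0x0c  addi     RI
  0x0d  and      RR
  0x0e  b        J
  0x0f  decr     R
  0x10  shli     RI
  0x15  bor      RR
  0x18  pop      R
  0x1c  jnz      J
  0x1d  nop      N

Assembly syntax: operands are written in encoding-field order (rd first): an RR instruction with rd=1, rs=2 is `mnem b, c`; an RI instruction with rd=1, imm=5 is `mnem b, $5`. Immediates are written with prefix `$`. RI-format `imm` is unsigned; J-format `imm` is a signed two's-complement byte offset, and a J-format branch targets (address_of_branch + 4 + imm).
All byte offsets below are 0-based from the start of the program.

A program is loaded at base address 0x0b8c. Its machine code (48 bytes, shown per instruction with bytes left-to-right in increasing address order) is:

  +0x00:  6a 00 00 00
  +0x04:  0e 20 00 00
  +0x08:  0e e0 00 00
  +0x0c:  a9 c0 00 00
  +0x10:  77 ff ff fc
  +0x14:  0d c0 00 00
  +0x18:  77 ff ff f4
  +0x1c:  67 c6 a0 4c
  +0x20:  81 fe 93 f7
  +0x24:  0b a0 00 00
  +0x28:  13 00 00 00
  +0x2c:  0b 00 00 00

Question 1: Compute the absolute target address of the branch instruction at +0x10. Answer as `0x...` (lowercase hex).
off 0x10: read 77 ff ff fc as big → 0x77fffffc
  opcode bits[31:27]=0xe: b/J
  imm@[26:0]=0x7fffffc (s27→-4) ⇒ $-4
  target = base 0x0b8c + off 0x10 + 4 + imm -4 = 0x0b9c

0x0b9c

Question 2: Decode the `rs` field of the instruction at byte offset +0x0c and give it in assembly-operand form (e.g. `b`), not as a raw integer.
@+0c  big-endian(a9 c0 00 00) = 0xa9c00000
  op=0xa9c00000>>27=0x15 ⇒ bor (RR)
  rd@[26:24]=0x1 ⇒ b
  rs@[23:21]=0x6 ⇒ l

l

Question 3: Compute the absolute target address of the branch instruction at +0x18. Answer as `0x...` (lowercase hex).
off 0x18: read 77 ff ff f4 as big → 0x77fffff4
  opcode bits[31:27]=0xe: b/J
  [26:0] imm=134217716 (s27→-12) = $-12
  target = base 0x0b8c + off 0x18 + 4 + imm -12 = 0x0b9c

0x0b9c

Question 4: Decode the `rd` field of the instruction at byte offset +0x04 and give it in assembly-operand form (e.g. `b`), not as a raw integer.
off 0x04: read 0e 20 00 00 as big → 0x0e200000
  op=0x0e200000>>27=0x1 ⇒ cmp (RR)
  rd@[26:24]=0x6 ⇒ l
  rs@[23:21]=0x1 ⇒ b

l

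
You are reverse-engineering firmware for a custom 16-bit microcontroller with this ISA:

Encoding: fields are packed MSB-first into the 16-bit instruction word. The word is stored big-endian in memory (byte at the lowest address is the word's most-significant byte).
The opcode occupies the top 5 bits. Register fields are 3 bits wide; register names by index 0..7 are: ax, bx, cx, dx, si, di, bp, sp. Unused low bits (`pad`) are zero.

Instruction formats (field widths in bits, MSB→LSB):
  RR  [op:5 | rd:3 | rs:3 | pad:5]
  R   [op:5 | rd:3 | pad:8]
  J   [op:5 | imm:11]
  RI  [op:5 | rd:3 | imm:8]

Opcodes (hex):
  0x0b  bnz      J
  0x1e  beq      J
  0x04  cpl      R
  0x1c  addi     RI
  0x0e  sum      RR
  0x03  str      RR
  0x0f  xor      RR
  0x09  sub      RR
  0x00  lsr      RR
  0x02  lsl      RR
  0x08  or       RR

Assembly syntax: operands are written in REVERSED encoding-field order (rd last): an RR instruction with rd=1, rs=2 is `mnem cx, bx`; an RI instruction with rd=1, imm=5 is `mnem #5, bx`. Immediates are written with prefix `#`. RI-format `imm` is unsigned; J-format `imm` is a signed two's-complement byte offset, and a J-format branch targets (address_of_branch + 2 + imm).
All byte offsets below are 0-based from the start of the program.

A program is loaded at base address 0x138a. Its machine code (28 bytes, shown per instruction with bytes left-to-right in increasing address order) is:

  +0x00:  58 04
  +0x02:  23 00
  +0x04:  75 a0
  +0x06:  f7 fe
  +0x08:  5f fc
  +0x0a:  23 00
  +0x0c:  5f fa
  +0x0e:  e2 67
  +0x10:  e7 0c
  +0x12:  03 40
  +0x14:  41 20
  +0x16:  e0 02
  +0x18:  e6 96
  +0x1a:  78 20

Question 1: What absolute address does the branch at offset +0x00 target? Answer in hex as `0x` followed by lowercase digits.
@+00  big-endian(58 04) = 0x5804
  opcode bits[15:11]=0xb: bnz/J
  [10:0] imm=4 = #4
  target = base 0x138a + off 0x00 + 2 + imm 4 = 0x1390

0x1390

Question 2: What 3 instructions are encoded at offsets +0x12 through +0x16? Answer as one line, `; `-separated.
lsr cx, dx; or bx, bx; addi #2, ax

@+12  big-endian(03 40) = 0x0340
  top 5b → 0x0 → lsr [RR]
  rd@[10:8]=0x3 ⇒ dx
  rs@[7:5]=0x2 ⇒ cx
@+14  big-endian(41 20) = 0x4120
  top 5b → 0x8 → or [RR]
  rd@[10:8]=0x1 ⇒ bx
  rs@[7:5]=0x1 ⇒ bx
@+16  big-endian(e0 02) = 0xe002
  top 5b → 0x1c → addi [RI]
  rd@[10:8]=0x0 ⇒ ax
  imm@[7:0]=0x2 ⇒ #2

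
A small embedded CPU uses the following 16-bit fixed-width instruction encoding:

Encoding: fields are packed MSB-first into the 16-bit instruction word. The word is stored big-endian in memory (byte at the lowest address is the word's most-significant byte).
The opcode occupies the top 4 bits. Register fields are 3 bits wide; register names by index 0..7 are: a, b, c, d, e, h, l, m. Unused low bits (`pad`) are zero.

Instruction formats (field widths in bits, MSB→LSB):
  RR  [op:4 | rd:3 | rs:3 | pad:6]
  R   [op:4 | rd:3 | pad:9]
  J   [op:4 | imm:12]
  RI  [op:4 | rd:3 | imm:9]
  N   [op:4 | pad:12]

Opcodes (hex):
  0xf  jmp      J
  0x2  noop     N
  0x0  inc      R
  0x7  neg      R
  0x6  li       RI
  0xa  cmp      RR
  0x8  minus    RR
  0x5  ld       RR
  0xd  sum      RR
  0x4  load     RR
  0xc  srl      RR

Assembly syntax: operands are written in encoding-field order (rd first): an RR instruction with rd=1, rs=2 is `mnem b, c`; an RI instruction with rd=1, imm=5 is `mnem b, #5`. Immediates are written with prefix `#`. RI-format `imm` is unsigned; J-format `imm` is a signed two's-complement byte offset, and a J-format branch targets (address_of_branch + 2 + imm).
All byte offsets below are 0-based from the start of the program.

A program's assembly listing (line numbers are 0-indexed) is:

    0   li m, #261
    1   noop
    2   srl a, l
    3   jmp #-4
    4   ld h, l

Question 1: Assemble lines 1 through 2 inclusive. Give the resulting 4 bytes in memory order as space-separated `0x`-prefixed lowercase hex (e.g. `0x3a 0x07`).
0x20 0x00 0xc1 0x80

1. noop fields op=0x2:4|pad=0:12 → word 2000h → 20 00
2. srl fields op=0xc:4|rd=0:3|rs=6:3|pad=0:6 → word c180h → c1 80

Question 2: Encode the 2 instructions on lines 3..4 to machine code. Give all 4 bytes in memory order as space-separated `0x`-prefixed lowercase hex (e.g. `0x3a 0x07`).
L3: jmp op=0xf:4|imm=-4:12 ⇒ 0xfffc ⇒ big ff fc
L4: ld op=0x5:4|rd=5:3|rs=6:3|pad=0:6 ⇒ 0x5b80 ⇒ big 5b 80

0xff 0xfc 0x5b 0x80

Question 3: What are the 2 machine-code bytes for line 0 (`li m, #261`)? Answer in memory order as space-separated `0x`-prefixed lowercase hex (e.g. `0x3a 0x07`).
0x6f 0x05

L0: li op=0x6:4|rd=7:3|imm=261:9 ⇒ 0x6f05 ⇒ big 6f 05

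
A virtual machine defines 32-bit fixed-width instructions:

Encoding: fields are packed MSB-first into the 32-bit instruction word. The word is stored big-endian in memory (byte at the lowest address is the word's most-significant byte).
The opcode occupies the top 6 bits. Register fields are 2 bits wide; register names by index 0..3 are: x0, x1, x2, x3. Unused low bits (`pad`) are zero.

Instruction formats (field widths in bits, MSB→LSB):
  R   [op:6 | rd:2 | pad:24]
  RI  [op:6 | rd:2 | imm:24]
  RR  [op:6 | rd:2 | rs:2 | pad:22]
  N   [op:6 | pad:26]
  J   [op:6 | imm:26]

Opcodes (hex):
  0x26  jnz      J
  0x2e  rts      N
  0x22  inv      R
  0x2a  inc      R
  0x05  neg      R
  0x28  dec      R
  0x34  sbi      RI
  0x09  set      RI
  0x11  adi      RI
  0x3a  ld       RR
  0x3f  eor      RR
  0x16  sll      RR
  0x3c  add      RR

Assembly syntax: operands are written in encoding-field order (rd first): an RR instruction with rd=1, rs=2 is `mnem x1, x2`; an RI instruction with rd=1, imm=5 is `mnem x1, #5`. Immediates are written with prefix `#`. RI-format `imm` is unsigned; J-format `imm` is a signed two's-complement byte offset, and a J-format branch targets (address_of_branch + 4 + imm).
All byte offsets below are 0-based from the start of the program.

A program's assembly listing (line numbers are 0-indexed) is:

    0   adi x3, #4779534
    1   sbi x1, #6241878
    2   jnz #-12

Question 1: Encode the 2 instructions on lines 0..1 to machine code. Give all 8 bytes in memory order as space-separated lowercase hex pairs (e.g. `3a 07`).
line 0 (adi): pack op=0x11:6|rd=3:2|imm=4779534:24 = 0x4748ee0e; big→ 47 48 ee 0e
line 1 (sbi): pack op=0x34:6|rd=1:2|imm=6241878:24 = 0xd15f3e56; big→ d1 5f 3e 56

47 48 ee 0e d1 5f 3e 56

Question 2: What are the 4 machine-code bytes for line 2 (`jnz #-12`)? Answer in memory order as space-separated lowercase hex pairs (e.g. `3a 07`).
2. jnz fields op=0x26:6|imm=-12:26 → word 9bfffff4h → 9b ff ff f4

9b ff ff f4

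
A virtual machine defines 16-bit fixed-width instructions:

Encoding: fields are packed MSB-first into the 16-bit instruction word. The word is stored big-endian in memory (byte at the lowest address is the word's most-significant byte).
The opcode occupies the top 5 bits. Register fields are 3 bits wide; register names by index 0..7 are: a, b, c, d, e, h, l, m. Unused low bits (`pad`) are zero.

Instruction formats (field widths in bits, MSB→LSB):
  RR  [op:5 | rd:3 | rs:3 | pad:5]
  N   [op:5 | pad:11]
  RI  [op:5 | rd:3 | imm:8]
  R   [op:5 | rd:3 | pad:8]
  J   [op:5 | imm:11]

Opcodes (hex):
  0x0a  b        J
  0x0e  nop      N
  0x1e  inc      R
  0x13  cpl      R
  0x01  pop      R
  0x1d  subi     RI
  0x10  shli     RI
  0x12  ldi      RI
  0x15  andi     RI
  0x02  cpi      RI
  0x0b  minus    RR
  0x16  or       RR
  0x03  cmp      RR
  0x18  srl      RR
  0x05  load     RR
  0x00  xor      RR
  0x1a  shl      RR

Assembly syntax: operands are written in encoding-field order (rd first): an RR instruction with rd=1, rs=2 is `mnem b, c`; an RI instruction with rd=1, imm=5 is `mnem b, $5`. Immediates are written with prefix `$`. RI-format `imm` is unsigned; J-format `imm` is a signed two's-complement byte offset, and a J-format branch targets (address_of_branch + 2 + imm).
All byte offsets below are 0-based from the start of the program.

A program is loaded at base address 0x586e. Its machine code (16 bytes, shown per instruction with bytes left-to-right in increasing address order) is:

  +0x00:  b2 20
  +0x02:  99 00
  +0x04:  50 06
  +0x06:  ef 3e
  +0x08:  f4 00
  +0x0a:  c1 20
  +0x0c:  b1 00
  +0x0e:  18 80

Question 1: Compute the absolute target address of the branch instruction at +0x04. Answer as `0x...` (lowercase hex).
[04] 50 06 → 0x5006
  op=0x5006>>11=0xa ⇒ b (J)
  imm@[10:0]=0x6 ⇒ $6
  target = base 0x586e + off 0x04 + 2 + imm 6 = 0x587a

0x587a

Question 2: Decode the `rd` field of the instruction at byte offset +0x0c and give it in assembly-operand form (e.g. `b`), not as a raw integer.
+0x0c: b1 00 ⇒ word 0xb100 (big)
  op=0xb100>>11=0x16 ⇒ or (RR)
  rd: (w>>8)&0x7=0x1 → b
  rs: (w>>5)&0x7=0x0 → a

b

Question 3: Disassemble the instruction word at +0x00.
or c, b

[00] b2 20 → 0xb220
  top 5b → 0x16 → or [RR]
  rd@[10:8]=0x2 ⇒ c
  rs@[7:5]=0x1 ⇒ b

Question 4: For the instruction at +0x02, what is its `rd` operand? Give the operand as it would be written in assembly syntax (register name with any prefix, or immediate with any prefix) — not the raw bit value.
b

[02] 99 00 → 0x9900
  opcode bits[15:11]=0x13: cpl/R
  [10:8] rd=1 = b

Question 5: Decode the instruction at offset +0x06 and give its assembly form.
+0x06: ef 3e ⇒ word 0xef3e (big)
  top 5b → 0x1d → subi [RI]
  [10:8] rd=7 = m
  [7:0] imm=62 = $62

subi m, $62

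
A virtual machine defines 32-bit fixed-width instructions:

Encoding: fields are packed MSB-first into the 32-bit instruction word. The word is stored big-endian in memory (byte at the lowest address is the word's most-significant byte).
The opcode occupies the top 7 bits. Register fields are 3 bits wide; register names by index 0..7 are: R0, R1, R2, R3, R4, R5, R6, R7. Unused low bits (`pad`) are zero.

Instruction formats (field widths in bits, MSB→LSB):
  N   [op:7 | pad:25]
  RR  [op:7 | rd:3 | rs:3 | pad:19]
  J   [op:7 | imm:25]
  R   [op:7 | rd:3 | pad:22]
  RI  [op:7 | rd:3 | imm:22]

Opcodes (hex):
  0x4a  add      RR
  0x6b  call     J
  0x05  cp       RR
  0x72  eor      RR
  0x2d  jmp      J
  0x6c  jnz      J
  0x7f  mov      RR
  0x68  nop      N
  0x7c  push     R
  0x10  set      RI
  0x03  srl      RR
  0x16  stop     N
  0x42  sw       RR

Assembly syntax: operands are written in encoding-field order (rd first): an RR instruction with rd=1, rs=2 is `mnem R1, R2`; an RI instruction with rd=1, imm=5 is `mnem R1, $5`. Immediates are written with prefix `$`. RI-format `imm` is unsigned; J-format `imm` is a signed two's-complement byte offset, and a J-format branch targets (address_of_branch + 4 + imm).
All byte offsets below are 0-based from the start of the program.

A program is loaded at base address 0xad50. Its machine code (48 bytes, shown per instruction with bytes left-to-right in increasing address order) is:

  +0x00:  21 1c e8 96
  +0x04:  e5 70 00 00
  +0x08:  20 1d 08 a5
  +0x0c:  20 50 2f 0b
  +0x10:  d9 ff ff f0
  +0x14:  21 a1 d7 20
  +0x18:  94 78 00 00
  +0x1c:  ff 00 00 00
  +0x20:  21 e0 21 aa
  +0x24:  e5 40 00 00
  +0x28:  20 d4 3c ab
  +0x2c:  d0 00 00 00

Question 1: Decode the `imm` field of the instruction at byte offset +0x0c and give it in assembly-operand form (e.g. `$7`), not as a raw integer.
$1060619

off 0x0c: read 20 50 2f 0b as big → 0x20502f0b
  opcode bits[31:25]=0x10: set/RI
  [24:22] rd=1 = R1
  [21:0] imm=1060619 = $1060619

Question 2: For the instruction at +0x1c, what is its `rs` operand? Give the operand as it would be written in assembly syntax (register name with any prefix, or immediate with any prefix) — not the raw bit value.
R0

[1c] ff 00 00 00 → 0xff000000
  top 7b → 0x7f → mov [RR]
  [24:22] rd=4 = R4
  [21:19] rs=0 = R0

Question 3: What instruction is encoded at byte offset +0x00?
+0x00: 21 1c e8 96 ⇒ word 0x211ce896 (big)
  op=0x211ce896>>25=0x10 ⇒ set (RI)
  rd: (w>>22)&0x7=0x4 → R4
  imm: (w>>0)&0x3fffff=0x1ce896 → $1894550

set R4, $1894550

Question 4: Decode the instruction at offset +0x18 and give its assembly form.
+0x18: 94 78 00 00 ⇒ word 0x94780000 (big)
  opcode bits[31:25]=0x4a: add/RR
  [24:22] rd=1 = R1
  [21:19] rs=7 = R7

add R1, R7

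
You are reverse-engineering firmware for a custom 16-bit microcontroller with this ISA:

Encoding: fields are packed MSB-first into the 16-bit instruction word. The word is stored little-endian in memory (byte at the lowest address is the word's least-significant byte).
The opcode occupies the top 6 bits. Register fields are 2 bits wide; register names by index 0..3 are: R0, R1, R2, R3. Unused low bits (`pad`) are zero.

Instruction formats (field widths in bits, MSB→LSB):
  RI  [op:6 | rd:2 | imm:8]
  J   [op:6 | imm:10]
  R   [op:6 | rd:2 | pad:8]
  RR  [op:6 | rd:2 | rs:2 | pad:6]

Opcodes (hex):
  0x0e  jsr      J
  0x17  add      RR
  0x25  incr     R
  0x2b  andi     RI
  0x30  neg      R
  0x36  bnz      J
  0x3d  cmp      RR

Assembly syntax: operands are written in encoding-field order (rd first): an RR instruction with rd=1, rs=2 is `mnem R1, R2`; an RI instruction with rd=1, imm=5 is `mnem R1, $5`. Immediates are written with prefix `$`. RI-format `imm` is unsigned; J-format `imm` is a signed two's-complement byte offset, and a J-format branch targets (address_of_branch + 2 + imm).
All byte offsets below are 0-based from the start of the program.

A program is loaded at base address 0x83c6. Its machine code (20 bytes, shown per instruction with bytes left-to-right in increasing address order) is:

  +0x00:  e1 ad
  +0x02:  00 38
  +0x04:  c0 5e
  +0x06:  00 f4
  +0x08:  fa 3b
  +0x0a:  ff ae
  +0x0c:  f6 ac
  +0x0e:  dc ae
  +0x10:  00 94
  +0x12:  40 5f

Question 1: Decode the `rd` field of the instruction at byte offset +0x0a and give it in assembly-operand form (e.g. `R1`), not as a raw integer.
R2

[0a] ff ae → 0xaeff
  top 6b → 0x2b → andi [RI]
  rd@[9:8]=0x2 ⇒ R2
  imm@[7:0]=0xff ⇒ $255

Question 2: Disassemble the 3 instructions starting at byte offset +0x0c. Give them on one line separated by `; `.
+0x0c: f6 ac ⇒ word 0xacf6 (little)
  opcode bits[15:10]=0x2b: andi/RI
  [9:8] rd=0 = R0
  [7:0] imm=246 = $246
+0x0e: dc ae ⇒ word 0xaedc (little)
  opcode bits[15:10]=0x2b: andi/RI
  [9:8] rd=2 = R2
  [7:0] imm=220 = $220
+0x10: 00 94 ⇒ word 0x9400 (little)
  opcode bits[15:10]=0x25: incr/R
  [9:8] rd=0 = R0

andi R0, $246; andi R2, $220; incr R0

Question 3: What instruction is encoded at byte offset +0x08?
@+08  little-endian(fa 3b) = 0x3bfa
  opcode bits[15:10]=0xe: jsr/J
  imm@[9:0]=0x3fa (s10→-6) ⇒ $-6

jsr $-6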